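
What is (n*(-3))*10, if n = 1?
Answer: -30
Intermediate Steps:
(n*(-3))*10 = (1*(-3))*10 = -3*10 = -30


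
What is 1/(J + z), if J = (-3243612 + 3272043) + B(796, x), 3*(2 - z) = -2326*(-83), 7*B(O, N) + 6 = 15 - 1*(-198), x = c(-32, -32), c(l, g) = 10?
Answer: -21/753692 ≈ -2.7863e-5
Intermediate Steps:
x = 10
B(O, N) = 207/7 (B(O, N) = -6/7 + (15 - 1*(-198))/7 = -6/7 + (15 + 198)/7 = -6/7 + (1/7)*213 = -6/7 + 213/7 = 207/7)
z = -193052/3 (z = 2 - (-2326)*(-83)/3 = 2 - 1/3*193058 = 2 - 193058/3 = -193052/3 ≈ -64351.)
J = 199224/7 (J = (-3243612 + 3272043) + 207/7 = 28431 + 207/7 = 199224/7 ≈ 28461.)
1/(J + z) = 1/(199224/7 - 193052/3) = 1/(-753692/21) = -21/753692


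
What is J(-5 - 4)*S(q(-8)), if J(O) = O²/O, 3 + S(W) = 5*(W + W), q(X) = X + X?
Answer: 1467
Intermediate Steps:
q(X) = 2*X
S(W) = -3 + 10*W (S(W) = -3 + 5*(W + W) = -3 + 5*(2*W) = -3 + 10*W)
J(O) = O
J(-5 - 4)*S(q(-8)) = (-5 - 4)*(-3 + 10*(2*(-8))) = -9*(-3 + 10*(-16)) = -9*(-3 - 160) = -9*(-163) = 1467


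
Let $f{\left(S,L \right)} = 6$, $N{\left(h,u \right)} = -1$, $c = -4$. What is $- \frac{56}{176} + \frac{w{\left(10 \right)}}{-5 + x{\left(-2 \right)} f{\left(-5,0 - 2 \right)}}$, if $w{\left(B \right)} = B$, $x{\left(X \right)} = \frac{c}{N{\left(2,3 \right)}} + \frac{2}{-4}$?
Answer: $\frac{27}{88} \approx 0.30682$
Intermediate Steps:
$x{\left(X \right)} = \frac{7}{2}$ ($x{\left(X \right)} = - \frac{4}{-1} + \frac{2}{-4} = \left(-4\right) \left(-1\right) + 2 \left(- \frac{1}{4}\right) = 4 - \frac{1}{2} = \frac{7}{2}$)
$- \frac{56}{176} + \frac{w{\left(10 \right)}}{-5 + x{\left(-2 \right)} f{\left(-5,0 - 2 \right)}} = - \frac{56}{176} + \frac{10}{-5 + \frac{7}{2} \cdot 6} = \left(-56\right) \frac{1}{176} + \frac{10}{-5 + 21} = - \frac{7}{22} + \frac{10}{16} = - \frac{7}{22} + 10 \cdot \frac{1}{16} = - \frac{7}{22} + \frac{5}{8} = \frac{27}{88}$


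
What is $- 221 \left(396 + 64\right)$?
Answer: $-101660$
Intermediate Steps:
$- 221 \left(396 + 64\right) = \left(-221\right) 460 = -101660$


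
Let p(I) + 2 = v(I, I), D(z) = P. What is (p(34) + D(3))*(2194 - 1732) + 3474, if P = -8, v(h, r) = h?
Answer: 14562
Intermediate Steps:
D(z) = -8
p(I) = -2 + I
(p(34) + D(3))*(2194 - 1732) + 3474 = ((-2 + 34) - 8)*(2194 - 1732) + 3474 = (32 - 8)*462 + 3474 = 24*462 + 3474 = 11088 + 3474 = 14562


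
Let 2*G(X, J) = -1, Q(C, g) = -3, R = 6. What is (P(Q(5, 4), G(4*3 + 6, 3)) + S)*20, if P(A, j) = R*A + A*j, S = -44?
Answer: -1210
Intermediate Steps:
G(X, J) = -½ (G(X, J) = (½)*(-1) = -½)
P(A, j) = 6*A + A*j
(P(Q(5, 4), G(4*3 + 6, 3)) + S)*20 = (-3*(6 - ½) - 44)*20 = (-3*11/2 - 44)*20 = (-33/2 - 44)*20 = -121/2*20 = -1210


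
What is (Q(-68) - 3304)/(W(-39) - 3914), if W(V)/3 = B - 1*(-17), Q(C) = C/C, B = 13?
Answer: 3303/3824 ≈ 0.86376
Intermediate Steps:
Q(C) = 1
W(V) = 90 (W(V) = 3*(13 - 1*(-17)) = 3*(13 + 17) = 3*30 = 90)
(Q(-68) - 3304)/(W(-39) - 3914) = (1 - 3304)/(90 - 3914) = -3303/(-3824) = -3303*(-1/3824) = 3303/3824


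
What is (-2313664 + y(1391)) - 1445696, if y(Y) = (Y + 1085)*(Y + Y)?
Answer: 3128872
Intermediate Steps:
y(Y) = 2*Y*(1085 + Y) (y(Y) = (1085 + Y)*(2*Y) = 2*Y*(1085 + Y))
(-2313664 + y(1391)) - 1445696 = (-2313664 + 2*1391*(1085 + 1391)) - 1445696 = (-2313664 + 2*1391*2476) - 1445696 = (-2313664 + 6888232) - 1445696 = 4574568 - 1445696 = 3128872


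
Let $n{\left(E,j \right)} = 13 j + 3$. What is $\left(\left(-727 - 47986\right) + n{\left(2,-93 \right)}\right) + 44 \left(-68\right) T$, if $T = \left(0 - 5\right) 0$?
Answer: $-49919$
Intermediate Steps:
$T = 0$ ($T = \left(-5\right) 0 = 0$)
$n{\left(E,j \right)} = 3 + 13 j$
$\left(\left(-727 - 47986\right) + n{\left(2,-93 \right)}\right) + 44 \left(-68\right) T = \left(\left(-727 - 47986\right) + \left(3 + 13 \left(-93\right)\right)\right) + 44 \left(-68\right) 0 = \left(-48713 + \left(3 - 1209\right)\right) - 0 = \left(-48713 - 1206\right) + 0 = -49919 + 0 = -49919$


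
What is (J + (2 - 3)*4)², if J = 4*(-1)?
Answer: 64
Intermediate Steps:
J = -4
(J + (2 - 3)*4)² = (-4 + (2 - 3)*4)² = (-4 - 1*4)² = (-4 - 4)² = (-8)² = 64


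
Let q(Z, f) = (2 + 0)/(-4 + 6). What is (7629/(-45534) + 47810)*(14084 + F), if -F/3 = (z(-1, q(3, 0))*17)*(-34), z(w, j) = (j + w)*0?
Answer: 5110081079754/7589 ≈ 6.7335e+8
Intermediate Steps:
q(Z, f) = 1 (q(Z, f) = 2/2 = 2*(½) = 1)
z(w, j) = 0
F = 0 (F = -3*0*17*(-34) = -0*(-34) = -3*0 = 0)
(7629/(-45534) + 47810)*(14084 + F) = (7629/(-45534) + 47810)*(14084 + 0) = (7629*(-1/45534) + 47810)*14084 = (-2543/15178 + 47810)*14084 = (725657637/15178)*14084 = 5110081079754/7589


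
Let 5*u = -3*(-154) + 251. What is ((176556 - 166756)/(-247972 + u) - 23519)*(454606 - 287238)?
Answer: -696813889047832/177021 ≈ -3.9363e+9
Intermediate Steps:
u = 713/5 (u = (-3*(-154) + 251)/5 = (462 + 251)/5 = (1/5)*713 = 713/5 ≈ 142.60)
((176556 - 166756)/(-247972 + u) - 23519)*(454606 - 287238) = ((176556 - 166756)/(-247972 + 713/5) - 23519)*(454606 - 287238) = (9800/(-1239147/5) - 23519)*167368 = (9800*(-5/1239147) - 23519)*167368 = (-7000/177021 - 23519)*167368 = -4163363899/177021*167368 = -696813889047832/177021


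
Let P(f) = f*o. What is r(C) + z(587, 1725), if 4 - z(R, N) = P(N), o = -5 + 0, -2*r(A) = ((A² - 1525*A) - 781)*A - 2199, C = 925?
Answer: 257058441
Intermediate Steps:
r(A) = 2199/2 - A*(-781 + A² - 1525*A)/2 (r(A) = -(((A² - 1525*A) - 781)*A - 2199)/2 = -((-781 + A² - 1525*A)*A - 2199)/2 = -(A*(-781 + A² - 1525*A) - 2199)/2 = -(-2199 + A*(-781 + A² - 1525*A))/2 = 2199/2 - A*(-781 + A² - 1525*A)/2)
o = -5
P(f) = -5*f (P(f) = f*(-5) = -5*f)
z(R, N) = 4 + 5*N (z(R, N) = 4 - (-5)*N = 4 + 5*N)
r(C) + z(587, 1725) = (2199/2 - ½*925³ + (781/2)*925 + (1525/2)*925²) + (4 + 5*1725) = (2199/2 - ½*791453125 + 722425/2 + (1525/2)*855625) + (4 + 8625) = (2199/2 - 791453125/2 + 722425/2 + 1304828125/2) + 8629 = 257049812 + 8629 = 257058441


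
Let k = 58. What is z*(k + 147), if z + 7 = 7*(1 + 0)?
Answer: 0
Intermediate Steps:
z = 0 (z = -7 + 7*(1 + 0) = -7 + 7*1 = -7 + 7 = 0)
z*(k + 147) = 0*(58 + 147) = 0*205 = 0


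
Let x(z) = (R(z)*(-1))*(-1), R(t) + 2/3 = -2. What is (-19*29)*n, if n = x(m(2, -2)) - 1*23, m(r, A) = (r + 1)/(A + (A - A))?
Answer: 42427/3 ≈ 14142.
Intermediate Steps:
R(t) = -8/3 (R(t) = -⅔ - 2 = -8/3)
m(r, A) = (1 + r)/A (m(r, A) = (1 + r)/(A + 0) = (1 + r)/A)
x(z) = -8/3 (x(z) = -8/3*(-1)*(-1) = (8/3)*(-1) = -8/3)
n = -77/3 (n = -8/3 - 1*23 = -8/3 - 23 = -77/3 ≈ -25.667)
(-19*29)*n = -19*29*(-77/3) = -551*(-77/3) = 42427/3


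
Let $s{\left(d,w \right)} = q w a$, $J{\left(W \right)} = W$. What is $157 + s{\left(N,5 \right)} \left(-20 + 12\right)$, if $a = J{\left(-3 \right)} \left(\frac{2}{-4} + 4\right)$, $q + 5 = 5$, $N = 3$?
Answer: $157$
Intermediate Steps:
$q = 0$ ($q = -5 + 5 = 0$)
$a = - \frac{21}{2}$ ($a = - 3 \left(\frac{2}{-4} + 4\right) = - 3 \left(2 \left(- \frac{1}{4}\right) + 4\right) = - 3 \left(- \frac{1}{2} + 4\right) = \left(-3\right) \frac{7}{2} = - \frac{21}{2} \approx -10.5$)
$s{\left(d,w \right)} = 0$ ($s{\left(d,w \right)} = 0 w \left(- \frac{21}{2}\right) = 0 \left(- \frac{21}{2}\right) = 0$)
$157 + s{\left(N,5 \right)} \left(-20 + 12\right) = 157 + 0 \left(-20 + 12\right) = 157 + 0 \left(-8\right) = 157 + 0 = 157$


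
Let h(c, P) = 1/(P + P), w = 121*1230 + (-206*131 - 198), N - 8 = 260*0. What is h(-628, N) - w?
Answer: -1946335/16 ≈ -1.2165e+5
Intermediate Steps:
N = 8 (N = 8 + 260*0 = 8 + 0 = 8)
w = 121646 (w = 148830 + (-26986 - 198) = 148830 - 27184 = 121646)
h(c, P) = 1/(2*P)
h(-628, N) - w = (½)/8 - 1*121646 = (½)*(⅛) - 121646 = 1/16 - 121646 = -1946335/16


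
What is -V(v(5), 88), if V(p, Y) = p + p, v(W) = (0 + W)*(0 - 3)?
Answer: 30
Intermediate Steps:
v(W) = -3*W (v(W) = W*(-3) = -3*W)
V(p, Y) = 2*p
-V(v(5), 88) = -2*(-3*5) = -2*(-15) = -1*(-30) = 30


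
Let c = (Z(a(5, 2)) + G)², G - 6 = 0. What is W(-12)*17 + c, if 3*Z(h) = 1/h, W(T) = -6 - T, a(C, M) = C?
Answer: 31231/225 ≈ 138.80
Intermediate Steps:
Z(h) = 1/(3*h) (Z(h) = (1/h)/3 = 1/(3*h))
G = 6 (G = 6 + 0 = 6)
c = 8281/225 (c = ((⅓)/5 + 6)² = ((⅓)*(⅕) + 6)² = (1/15 + 6)² = (91/15)² = 8281/225 ≈ 36.804)
W(-12)*17 + c = (-6 - 1*(-12))*17 + 8281/225 = (-6 + 12)*17 + 8281/225 = 6*17 + 8281/225 = 102 + 8281/225 = 31231/225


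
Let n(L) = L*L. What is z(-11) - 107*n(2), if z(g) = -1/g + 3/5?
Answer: -23502/55 ≈ -427.31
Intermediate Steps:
n(L) = L²
z(g) = ⅗ - 1/g (z(g) = -1/g + 3*(⅕) = -1/g + ⅗ = ⅗ - 1/g)
z(-11) - 107*n(2) = (⅗ - 1/(-11)) - 107*2² = (⅗ - 1*(-1/11)) - 107*4 = (⅗ + 1/11) - 428 = 38/55 - 428 = -23502/55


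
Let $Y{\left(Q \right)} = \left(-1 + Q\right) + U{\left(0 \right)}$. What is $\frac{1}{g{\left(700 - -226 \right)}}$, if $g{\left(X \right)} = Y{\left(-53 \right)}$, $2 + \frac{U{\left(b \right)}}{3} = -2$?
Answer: $- \frac{1}{66} \approx -0.015152$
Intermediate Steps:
$U{\left(b \right)} = -12$ ($U{\left(b \right)} = -6 + 3 \left(-2\right) = -6 - 6 = -12$)
$Y{\left(Q \right)} = -13 + Q$ ($Y{\left(Q \right)} = \left(-1 + Q\right) - 12 = -13 + Q$)
$g{\left(X \right)} = -66$ ($g{\left(X \right)} = -13 - 53 = -66$)
$\frac{1}{g{\left(700 - -226 \right)}} = \frac{1}{-66} = - \frac{1}{66}$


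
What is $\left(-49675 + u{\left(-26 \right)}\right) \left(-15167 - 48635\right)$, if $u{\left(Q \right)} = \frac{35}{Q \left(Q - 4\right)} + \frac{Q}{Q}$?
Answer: $\frac{247205219437}{78} \approx 3.1693 \cdot 10^{9}$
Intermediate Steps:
$u{\left(Q \right)} = 1 + \frac{35}{Q \left(-4 + Q\right)}$ ($u{\left(Q \right)} = \frac{35}{Q \left(-4 + Q\right)} + 1 = 1 + \frac{35}{Q \left(-4 + Q\right)}$)
$\left(-49675 + u{\left(-26 \right)}\right) \left(-15167 - 48635\right) = \left(-49675 + \frac{35 + \left(-26\right)^{2} - -104}{\left(-26\right) \left(-4 - 26\right)}\right) \left(-15167 - 48635\right) = \left(-49675 - \frac{35 + 676 + 104}{26 \left(-30\right)}\right) \left(-63802\right) = \left(-49675 - \left(- \frac{1}{780}\right) 815\right) \left(-63802\right) = \left(-49675 + \frac{163}{156}\right) \left(-63802\right) = \left(- \frac{7749137}{156}\right) \left(-63802\right) = \frac{247205219437}{78}$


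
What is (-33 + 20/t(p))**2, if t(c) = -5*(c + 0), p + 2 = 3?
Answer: 1369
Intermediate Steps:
p = 1 (p = -2 + 3 = 1)
t(c) = -5*c
(-33 + 20/t(p))**2 = (-33 + 20/((-5*1)))**2 = (-33 + 20/(-5))**2 = (-33 + 20*(-1/5))**2 = (-33 - 4)**2 = (-37)**2 = 1369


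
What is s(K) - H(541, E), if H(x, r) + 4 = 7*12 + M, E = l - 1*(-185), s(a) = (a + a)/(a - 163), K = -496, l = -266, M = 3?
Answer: -53705/659 ≈ -81.495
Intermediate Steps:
s(a) = 2*a/(-163 + a) (s(a) = (2*a)/(-163 + a) = 2*a/(-163 + a))
E = -81 (E = -266 - 1*(-185) = -266 + 185 = -81)
H(x, r) = 83 (H(x, r) = -4 + (7*12 + 3) = -4 + (84 + 3) = -4 + 87 = 83)
s(K) - H(541, E) = 2*(-496)/(-163 - 496) - 1*83 = 2*(-496)/(-659) - 83 = 2*(-496)*(-1/659) - 83 = 992/659 - 83 = -53705/659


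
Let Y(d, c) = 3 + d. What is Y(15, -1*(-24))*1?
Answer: 18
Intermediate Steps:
Y(15, -1*(-24))*1 = (3 + 15)*1 = 18*1 = 18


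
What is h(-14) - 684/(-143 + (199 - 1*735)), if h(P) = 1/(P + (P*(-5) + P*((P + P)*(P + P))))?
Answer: 1066943/1059240 ≈ 1.0073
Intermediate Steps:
h(P) = 1/(-4*P + 4*P³) (h(P) = 1/(P + (-5*P + P*((2*P)*(2*P)))) = 1/(P + (-5*P + P*(4*P²))) = 1/(P + (-5*P + 4*P³)) = 1/(-4*P + 4*P³))
h(-14) - 684/(-143 + (199 - 1*735)) = (¼)/(-14*(-1 + (-14)²)) - 684/(-143 + (199 - 1*735)) = (¼)*(-1/14)/(-1 + 196) - 684/(-143 + (199 - 735)) = (¼)*(-1/14)/195 - 684/(-143 - 536) = (¼)*(-1/14)*(1/195) - 684/(-679) = -1/10920 - 684*(-1/679) = -1/10920 + 684/679 = 1066943/1059240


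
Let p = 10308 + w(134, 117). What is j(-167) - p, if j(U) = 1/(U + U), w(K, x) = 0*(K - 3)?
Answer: -3442873/334 ≈ -10308.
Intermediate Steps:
w(K, x) = 0 (w(K, x) = 0*(-3 + K) = 0)
j(U) = 1/(2*U)
p = 10308 (p = 10308 + 0 = 10308)
j(-167) - p = (½)/(-167) - 1*10308 = (½)*(-1/167) - 10308 = -1/334 - 10308 = -3442873/334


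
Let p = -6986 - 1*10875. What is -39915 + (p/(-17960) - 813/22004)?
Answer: -3943425970409/98797960 ≈ -39914.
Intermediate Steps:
p = -17861 (p = -6986 - 10875 = -17861)
-39915 + (p/(-17960) - 813/22004) = -39915 + (-17861/(-17960) - 813/22004) = -39915 + (-17861*(-1/17960) - 813*1/22004) = -39915 + (17861/17960 - 813/22004) = -39915 + 94602991/98797960 = -3943425970409/98797960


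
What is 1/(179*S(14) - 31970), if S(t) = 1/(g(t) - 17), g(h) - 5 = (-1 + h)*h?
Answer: -170/5434721 ≈ -3.1280e-5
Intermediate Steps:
g(h) = 5 + h*(-1 + h) (g(h) = 5 + (-1 + h)*h = 5 + h*(-1 + h))
S(t) = 1/(-12 + t**2 - t) (S(t) = 1/((5 + t**2 - t) - 17) = 1/(-12 + t**2 - t))
1/(179*S(14) - 31970) = 1/(179/(-12 + 14**2 - 1*14) - 31970) = 1/(179/(-12 + 196 - 14) - 31970) = 1/(179/170 - 31970) = 1/(-5434721/170) = -170/5434721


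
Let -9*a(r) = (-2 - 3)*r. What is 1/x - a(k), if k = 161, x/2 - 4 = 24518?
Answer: -13160137/147132 ≈ -89.444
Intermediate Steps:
x = 49044 (x = 8 + 2*24518 = 8 + 49036 = 49044)
a(r) = 5*r/9 (a(r) = -(-2 - 3)*r/9 = -(-5)*r/9 = 5*r/9)
1/x - a(k) = 1/49044 - 5*161/9 = 1/49044 - 1*805/9 = 1/49044 - 805/9 = -13160137/147132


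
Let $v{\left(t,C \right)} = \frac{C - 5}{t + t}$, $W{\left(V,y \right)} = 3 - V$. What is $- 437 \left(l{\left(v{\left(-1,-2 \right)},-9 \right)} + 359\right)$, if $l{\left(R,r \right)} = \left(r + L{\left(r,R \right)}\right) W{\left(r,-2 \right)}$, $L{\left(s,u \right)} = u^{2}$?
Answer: $-173926$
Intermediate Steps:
$v{\left(t,C \right)} = \frac{-5 + C}{2 t}$
$l{\left(R,r \right)} = \left(3 - r\right) \left(r + R^{2}\right)$ ($l{\left(R,r \right)} = \left(r + R^{2}\right) \left(3 - r\right) = \left(3 - r\right) \left(r + R^{2}\right)$)
$- 437 \left(l{\left(v{\left(-1,-2 \right)},-9 \right)} + 359\right) = - 437 \left(- \left(-3 - 9\right) \left(-9 + \left(\frac{-5 - 2}{2 \left(-1\right)}\right)^{2}\right) + 359\right) = - 437 \left(\left(-1\right) \left(-12\right) \left(-9 + \left(\frac{1}{2} \left(-1\right) \left(-7\right)\right)^{2}\right) + 359\right) = - 437 \left(\left(-1\right) \left(-12\right) \left(-9 + \left(\frac{7}{2}\right)^{2}\right) + 359\right) = - 437 \left(\left(-1\right) \left(-12\right) \left(-9 + \frac{49}{4}\right) + 359\right) = - 437 \left(\left(-1\right) \left(-12\right) \frac{13}{4} + 359\right) = - 437 \left(39 + 359\right) = \left(-437\right) 398 = -173926$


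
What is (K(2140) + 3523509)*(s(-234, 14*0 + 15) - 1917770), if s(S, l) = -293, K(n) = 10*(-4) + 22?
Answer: -6758277717933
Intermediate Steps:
K(n) = -18 (K(n) = -40 + 22 = -18)
(K(2140) + 3523509)*(s(-234, 14*0 + 15) - 1917770) = (-18 + 3523509)*(-293 - 1917770) = 3523491*(-1918063) = -6758277717933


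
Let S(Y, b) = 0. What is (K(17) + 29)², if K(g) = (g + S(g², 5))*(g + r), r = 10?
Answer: 238144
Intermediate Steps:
K(g) = g*(10 + g) (K(g) = (g + 0)*(g + 10) = g*(10 + g))
(K(17) + 29)² = (17*(10 + 17) + 29)² = (17*27 + 29)² = (459 + 29)² = 488² = 238144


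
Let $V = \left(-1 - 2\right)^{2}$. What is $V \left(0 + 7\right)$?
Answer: $63$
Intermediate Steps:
$V = 9$ ($V = \left(-3\right)^{2} = 9$)
$V \left(0 + 7\right) = 9 \left(0 + 7\right) = 9 \cdot 7 = 63$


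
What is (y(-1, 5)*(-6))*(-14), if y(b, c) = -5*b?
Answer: 420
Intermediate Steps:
(y(-1, 5)*(-6))*(-14) = (-5*(-1)*(-6))*(-14) = (5*(-6))*(-14) = -30*(-14) = 420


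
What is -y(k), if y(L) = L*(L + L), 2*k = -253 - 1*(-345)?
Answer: -4232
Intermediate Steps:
k = 46 (k = (-253 - 1*(-345))/2 = (-253 + 345)/2 = (½)*92 = 46)
y(L) = 2*L² (y(L) = L*(2*L) = 2*L²)
-y(k) = -2*46² = -2*2116 = -1*4232 = -4232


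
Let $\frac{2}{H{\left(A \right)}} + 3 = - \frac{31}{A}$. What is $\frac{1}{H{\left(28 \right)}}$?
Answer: $- \frac{115}{56} \approx -2.0536$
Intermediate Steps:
$H{\left(A \right)} = \frac{2}{-3 - \frac{31}{A}}$
$\frac{1}{H{\left(28 \right)}} = \frac{1}{\left(-2\right) 28 \frac{1}{31 + 3 \cdot 28}} = \frac{1}{\left(-2\right) 28 \frac{1}{31 + 84}} = \frac{1}{\left(-2\right) 28 \cdot \frac{1}{115}} = \frac{1}{- \frac{56}{115}} = - \frac{115}{56}$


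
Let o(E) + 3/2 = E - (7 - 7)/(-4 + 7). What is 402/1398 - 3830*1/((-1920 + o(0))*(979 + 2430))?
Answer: 879537509/3052483371 ≈ 0.28814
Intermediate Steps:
o(E) = -3/2 + E (o(E) = -3/2 + (E - (7 - 7)/(-4 + 7)) = -3/2 + (E - 0/3) = -3/2 + (E - 1*0) = -3/2 + (E + 0) = -3/2 + E)
402/1398 - 3830*1/((-1920 + o(0))*(979 + 2430)) = 402/1398 - 3830*1/((-1920 + (-3/2 + 0))*(979 + 2430)) = 402*(1/1398) - 3830*1/(3409*(-1920 - 3/2)) = 67/233 - 3830/((-3843/2*3409)) = 67/233 - 3830/(-13100787/2) = 67/233 - 3830*(-2/13100787) = 67/233 + 7660/13100787 = 879537509/3052483371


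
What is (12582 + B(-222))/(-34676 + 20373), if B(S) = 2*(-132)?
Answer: -12318/14303 ≈ -0.86122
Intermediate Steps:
B(S) = -264
(12582 + B(-222))/(-34676 + 20373) = (12582 - 264)/(-34676 + 20373) = 12318/(-14303) = 12318*(-1/14303) = -12318/14303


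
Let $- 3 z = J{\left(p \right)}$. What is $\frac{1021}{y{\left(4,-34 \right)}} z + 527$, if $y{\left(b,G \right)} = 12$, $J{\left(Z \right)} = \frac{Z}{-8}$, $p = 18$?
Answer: $\frac{9453}{16} \approx 590.81$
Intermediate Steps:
$J{\left(Z \right)} = - \frac{Z}{8}$ ($J{\left(Z \right)} = Z \left(- \frac{1}{8}\right) = - \frac{Z}{8}$)
$z = \frac{3}{4}$ ($z = - \frac{\left(- \frac{1}{8}\right) 18}{3} = \left(- \frac{1}{3}\right) \left(- \frac{9}{4}\right) = \frac{3}{4} \approx 0.75$)
$\frac{1021}{y{\left(4,-34 \right)}} z + 527 = \frac{1021}{12} \cdot \frac{3}{4} + 527 = \frac{1021}{16} + 527 = \frac{9453}{16}$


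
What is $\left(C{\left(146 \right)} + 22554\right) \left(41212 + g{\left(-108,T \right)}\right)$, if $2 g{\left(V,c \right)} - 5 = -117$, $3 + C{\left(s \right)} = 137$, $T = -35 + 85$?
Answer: $933747328$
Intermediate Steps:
$T = 50$
$C{\left(s \right)} = 134$ ($C{\left(s \right)} = -3 + 137 = 134$)
$g{\left(V,c \right)} = -56$ ($g{\left(V,c \right)} = \frac{5}{2} + \frac{1}{2} \left(-117\right) = \frac{5}{2} - \frac{117}{2} = -56$)
$\left(C{\left(146 \right)} + 22554\right) \left(41212 + g{\left(-108,T \right)}\right) = \left(134 + 22554\right) \left(41212 - 56\right) = 22688 \cdot 41156 = 933747328$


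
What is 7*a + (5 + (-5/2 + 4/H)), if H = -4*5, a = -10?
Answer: -677/10 ≈ -67.700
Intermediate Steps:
H = -20
7*a + (5 + (-5/2 + 4/H)) = 7*(-10) + (5 + (-5/2 + 4/(-20))) = -70 + (5 + (-5*½ + 4*(-1/20))) = -70 + (5 + (-5/2 - ⅕)) = -70 + (5 - 27/10) = -70 + 23/10 = -677/10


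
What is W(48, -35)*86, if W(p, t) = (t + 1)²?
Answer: 99416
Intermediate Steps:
W(p, t) = (1 + t)²
W(48, -35)*86 = (1 - 35)²*86 = (-34)²*86 = 1156*86 = 99416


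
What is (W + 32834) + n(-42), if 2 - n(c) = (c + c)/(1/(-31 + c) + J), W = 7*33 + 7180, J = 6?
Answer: 17594071/437 ≈ 40261.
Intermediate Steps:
W = 7411 (W = 231 + 7180 = 7411)
n(c) = 2 - 2*c/(6 + 1/(-31 + c)) (n(c) = 2 - (c + c)/(1/(-31 + c) + 6) = 2 - 2*c/(6 + 1/(-31 + c)))
(W + 32834) + n(-42) = (7411 + 32834) + 2*(-185 - 1*(-42)² + 37*(-42))/(-185 + 6*(-42)) = 40245 + 2*(-185 - 1*1764 - 1554)/(-185 - 252) = 40245 + 2*(-185 - 1764 - 1554)/(-437) = 40245 + 2*(-1/437)*(-3503) = 40245 + 7006/437 = 17594071/437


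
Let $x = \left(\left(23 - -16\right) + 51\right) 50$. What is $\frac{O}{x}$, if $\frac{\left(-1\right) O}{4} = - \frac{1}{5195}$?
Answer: $\frac{1}{5844375} \approx 1.711 \cdot 10^{-7}$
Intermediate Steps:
$O = \frac{4}{5195}$ ($O = - 4 \left(- \frac{1}{5195}\right) = - 4 \left(\left(-1\right) \frac{1}{5195}\right) = \left(-4\right) \left(- \frac{1}{5195}\right) = \frac{4}{5195} \approx 0.00076997$)
$x = 4500$ ($x = \left(\left(23 + 16\right) + 51\right) 50 = \left(39 + 51\right) 50 = 90 \cdot 50 = 4500$)
$\frac{O}{x} = \frac{4}{5195 \cdot 4500} = \frac{4}{5195} \cdot \frac{1}{4500} = \frac{1}{5844375}$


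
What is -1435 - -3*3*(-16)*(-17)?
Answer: 1013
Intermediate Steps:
-1435 - -3*3*(-16)*(-17) = -1435 - (-9*(-16))*(-17) = -1435 - 144*(-17) = -1435 - 1*(-2448) = -1435 + 2448 = 1013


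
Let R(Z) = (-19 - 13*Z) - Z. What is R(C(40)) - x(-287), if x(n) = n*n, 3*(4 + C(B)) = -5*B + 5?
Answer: -81422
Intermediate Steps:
C(B) = -7/3 - 5*B/3 (C(B) = -4 + (-5*B + 5)/3 = -4 + (5 - 5*B)/3 = -4 + (5/3 - 5*B/3) = -7/3 - 5*B/3)
x(n) = n**2
R(Z) = -19 - 14*Z
R(C(40)) - x(-287) = (-19 - 14*(-7/3 - 5/3*40)) - 1*(-287)**2 = (-19 - 14*(-7/3 - 200/3)) - 1*82369 = (-19 - 14*(-69)) - 82369 = (-19 + 966) - 82369 = 947 - 82369 = -81422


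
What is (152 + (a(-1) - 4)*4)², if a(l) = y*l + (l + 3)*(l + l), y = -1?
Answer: 15376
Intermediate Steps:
a(l) = -l + 2*l*(3 + l) (a(l) = -l + (l + 3)*(l + l) = -l + (3 + l)*(2*l) = -l + 2*l*(3 + l))
(152 + (a(-1) - 4)*4)² = (152 + (-(5 + 2*(-1)) - 4)*4)² = (152 + (-(5 - 2) - 4)*4)² = (152 + (-1*3 - 4)*4)² = (152 + (-3 - 4)*4)² = (152 - 7*4)² = (152 - 28)² = 124² = 15376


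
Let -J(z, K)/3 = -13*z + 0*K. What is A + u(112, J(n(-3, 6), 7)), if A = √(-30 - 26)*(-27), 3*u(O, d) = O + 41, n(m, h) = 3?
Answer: 51 - 54*I*√14 ≈ 51.0 - 202.05*I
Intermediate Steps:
J(z, K) = 39*z (J(z, K) = -3*(-13*z + 0*K) = -3*(-13*z + 0) = -(-39)*z = 39*z)
u(O, d) = 41/3 + O/3 (u(O, d) = (O + 41)/3 = (41 + O)/3 = 41/3 + O/3)
A = -54*I*√14 (A = √(-56)*(-27) = (2*I*√14)*(-27) = -54*I*√14 ≈ -202.05*I)
A + u(112, J(n(-3, 6), 7)) = -54*I*√14 + (41/3 + (⅓)*112) = -54*I*√14 + (41/3 + 112/3) = -54*I*√14 + 51 = 51 - 54*I*√14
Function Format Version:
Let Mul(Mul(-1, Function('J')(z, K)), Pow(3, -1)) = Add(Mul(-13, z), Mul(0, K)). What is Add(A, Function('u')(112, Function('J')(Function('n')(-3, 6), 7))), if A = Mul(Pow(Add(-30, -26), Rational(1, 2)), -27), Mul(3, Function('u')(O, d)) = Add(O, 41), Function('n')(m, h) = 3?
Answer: Add(51, Mul(-54, I, Pow(14, Rational(1, 2)))) ≈ Add(51.000, Mul(-202.05, I))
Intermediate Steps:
Function('J')(z, K) = Mul(39, z) (Function('J')(z, K) = Mul(-3, Add(Mul(-13, z), Mul(0, K))) = Mul(-3, Add(Mul(-13, z), 0)) = Mul(-3, Mul(-13, z)) = Mul(39, z))
Function('u')(O, d) = Add(Rational(41, 3), Mul(Rational(1, 3), O)) (Function('u')(O, d) = Mul(Rational(1, 3), Add(O, 41)) = Mul(Rational(1, 3), Add(41, O)) = Add(Rational(41, 3), Mul(Rational(1, 3), O)))
A = Mul(-54, I, Pow(14, Rational(1, 2))) (A = Mul(Pow(-56, Rational(1, 2)), -27) = Mul(Mul(2, I, Pow(14, Rational(1, 2))), -27) = Mul(-54, I, Pow(14, Rational(1, 2))) ≈ Mul(-202.05, I))
Add(A, Function('u')(112, Function('J')(Function('n')(-3, 6), 7))) = Add(Mul(-54, I, Pow(14, Rational(1, 2))), Add(Rational(41, 3), Mul(Rational(1, 3), 112))) = Add(Mul(-54, I, Pow(14, Rational(1, 2))), Add(Rational(41, 3), Rational(112, 3))) = Add(Mul(-54, I, Pow(14, Rational(1, 2))), 51) = Add(51, Mul(-54, I, Pow(14, Rational(1, 2))))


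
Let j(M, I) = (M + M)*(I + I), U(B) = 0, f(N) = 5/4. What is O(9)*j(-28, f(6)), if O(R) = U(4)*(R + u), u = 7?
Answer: 0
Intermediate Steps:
f(N) = 5/4 (f(N) = 5*(¼) = 5/4)
j(M, I) = 4*I*M (j(M, I) = (2*M)*(2*I) = 4*I*M)
O(R) = 0 (O(R) = 0*(R + 7) = 0*(7 + R) = 0)
O(9)*j(-28, f(6)) = 0*(4*(5/4)*(-28)) = 0*(-140) = 0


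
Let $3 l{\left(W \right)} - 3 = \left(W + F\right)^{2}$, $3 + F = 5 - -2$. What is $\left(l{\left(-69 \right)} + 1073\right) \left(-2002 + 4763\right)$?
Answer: $\frac{20561167}{3} \approx 6.8537 \cdot 10^{6}$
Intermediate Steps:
$F = 4$ ($F = -3 + \left(5 - -2\right) = -3 + \left(5 + 2\right) = -3 + 7 = 4$)
$l{\left(W \right)} = 1 + \frac{\left(4 + W\right)^{2}}{3}$ ($l{\left(W \right)} = 1 + \frac{\left(W + 4\right)^{2}}{3} = 1 + \frac{\left(4 + W\right)^{2}}{3}$)
$\left(l{\left(-69 \right)} + 1073\right) \left(-2002 + 4763\right) = \left(\left(1 + \frac{\left(4 - 69\right)^{2}}{3}\right) + 1073\right) \left(-2002 + 4763\right) = \left(\left(1 + \frac{\left(-65\right)^{2}}{3}\right) + 1073\right) 2761 = \left(\left(1 + \frac{1}{3} \cdot 4225\right) + 1073\right) 2761 = \left(\left(1 + \frac{4225}{3}\right) + 1073\right) 2761 = \left(\frac{4228}{3} + 1073\right) 2761 = \frac{7447}{3} \cdot 2761 = \frac{20561167}{3}$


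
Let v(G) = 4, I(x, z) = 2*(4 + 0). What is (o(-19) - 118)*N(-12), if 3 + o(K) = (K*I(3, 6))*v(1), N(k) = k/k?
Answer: -729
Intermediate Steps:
I(x, z) = 8 (I(x, z) = 2*4 = 8)
N(k) = 1
o(K) = -3 + 32*K (o(K) = -3 + (K*8)*4 = -3 + (8*K)*4 = -3 + 32*K)
(o(-19) - 118)*N(-12) = ((-3 + 32*(-19)) - 118)*1 = ((-3 - 608) - 118)*1 = (-611 - 118)*1 = -729*1 = -729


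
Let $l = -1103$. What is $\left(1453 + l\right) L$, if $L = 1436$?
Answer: $502600$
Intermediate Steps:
$\left(1453 + l\right) L = \left(1453 - 1103\right) 1436 = 350 \cdot 1436 = 502600$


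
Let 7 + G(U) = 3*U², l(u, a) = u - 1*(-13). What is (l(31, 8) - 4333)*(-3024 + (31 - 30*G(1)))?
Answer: 12322297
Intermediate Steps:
l(u, a) = 13 + u (l(u, a) = u + 13 = 13 + u)
G(U) = -7 + 3*U²
(l(31, 8) - 4333)*(-3024 + (31 - 30*G(1))) = ((13 + 31) - 4333)*(-3024 + (31 - 30*(-7 + 3*1²))) = (44 - 4333)*(-3024 + (31 - 30*(-7 + 3*1))) = -4289*(-3024 + (31 - 30*(-7 + 3))) = -4289*(-3024 + (31 - 30*(-4))) = -4289*(-3024 + (31 + 120)) = -4289*(-3024 + 151) = -4289*(-2873) = 12322297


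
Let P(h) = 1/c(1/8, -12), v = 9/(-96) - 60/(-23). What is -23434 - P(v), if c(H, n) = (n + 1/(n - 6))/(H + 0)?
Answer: -20340703/868 ≈ -23434.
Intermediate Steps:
c(H, n) = (n + 1/(-6 + n))/H
v = 1851/736 (v = 9*(-1/96) - 60*(-1/23) = -3/32 + 60/23 = 1851/736 ≈ 2.5149)
P(h) = -9/868 (P(h) = 1/((1 + (-12)**2 - 6*(-12))/((1/8)*(-6 - 12))) = 1/((1 + 144 + 72)/((1/8)*(-18))) = 1/(8*(-1/18)*217) = 1/(-868/9) = -9/868)
-23434 - P(v) = -23434 - 1*(-9/868) = -23434 + 9/868 = -20340703/868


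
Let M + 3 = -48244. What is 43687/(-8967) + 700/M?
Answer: -302006227/61804407 ≈ -4.8865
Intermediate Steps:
M = -48247 (M = -3 - 48244 = -48247)
43687/(-8967) + 700/M = 43687/(-8967) + 700/(-48247) = 43687*(-1/8967) + 700*(-1/48247) = -6241/1281 - 700/48247 = -302006227/61804407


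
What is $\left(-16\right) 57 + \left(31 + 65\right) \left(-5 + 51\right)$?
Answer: $3504$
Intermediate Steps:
$\left(-16\right) 57 + \left(31 + 65\right) \left(-5 + 51\right) = -912 + 96 \cdot 46 = -912 + 4416 = 3504$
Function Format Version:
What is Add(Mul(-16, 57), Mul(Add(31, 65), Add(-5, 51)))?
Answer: 3504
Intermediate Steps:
Add(Mul(-16, 57), Mul(Add(31, 65), Add(-5, 51))) = Add(-912, Mul(96, 46)) = Add(-912, 4416) = 3504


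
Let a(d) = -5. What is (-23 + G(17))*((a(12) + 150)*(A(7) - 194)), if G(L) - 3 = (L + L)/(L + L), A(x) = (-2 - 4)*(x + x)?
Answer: 765890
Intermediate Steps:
A(x) = -12*x
G(L) = 4 (G(L) = 3 + (L + L)/(L + L) = 3 + (2*L)/((2*L)) = 3 + (2*L)*(1/(2*L)) = 3 + 1 = 4)
(-23 + G(17))*((a(12) + 150)*(A(7) - 194)) = (-23 + 4)*((-5 + 150)*(-12*7 - 194)) = -2755*(-84 - 194) = -2755*(-278) = -19*(-40310) = 765890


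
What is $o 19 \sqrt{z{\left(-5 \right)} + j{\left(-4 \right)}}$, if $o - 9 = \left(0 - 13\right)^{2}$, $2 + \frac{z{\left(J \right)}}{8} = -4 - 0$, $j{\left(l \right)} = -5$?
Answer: $3382 i \sqrt{53} \approx 24621.0 i$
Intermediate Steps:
$z{\left(J \right)} = -48$ ($z{\left(J \right)} = -16 + 8 \left(-4 - 0\right) = -16 + 8 \left(-4 + 0\right) = -16 + 8 \left(-4\right) = -16 - 32 = -48$)
$o = 178$ ($o = 9 + \left(0 - 13\right)^{2} = 9 + \left(-13\right)^{2} = 9 + 169 = 178$)
$o 19 \sqrt{z{\left(-5 \right)} + j{\left(-4 \right)}} = 178 \cdot 19 \sqrt{-48 - 5} = 178 \cdot 19 \sqrt{-53} = 178 \cdot 19 i \sqrt{53} = 3382 i \sqrt{53}$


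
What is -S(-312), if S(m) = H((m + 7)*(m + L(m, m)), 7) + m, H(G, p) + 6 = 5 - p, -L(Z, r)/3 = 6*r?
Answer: 320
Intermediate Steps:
L(Z, r) = -18*r
H(G, p) = -1 - p (H(G, p) = -6 + (5 - p) = -1 - p)
S(m) = -8 + m (S(m) = (-1 - 1*7) + m = (-1 - 7) + m = -8 + m)
-S(-312) = -(-8 - 312) = -1*(-320) = 320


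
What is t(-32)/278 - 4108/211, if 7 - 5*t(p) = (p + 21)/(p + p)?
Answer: -365355473/18770560 ≈ -19.464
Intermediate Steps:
t(p) = 7/5 - (21 + p)/(10*p) (t(p) = 7/5 - (p + 21)/(5*(p + p)) = 7/5 - (21 + p)/(5*(2*p)) = 7/5 - (21 + p)*1/(2*p)/5 = 7/5 - (21 + p)/(10*p))
t(-32)/278 - 4108/211 = ((⅒)*(-21 + 13*(-32))/(-32))/278 - 4108/211 = ((⅒)*(-1/32)*(-21 - 416))*(1/278) - 4108*1/211 = ((⅒)*(-1/32)*(-437))*(1/278) - 4108/211 = (437/320)*(1/278) - 4108/211 = 437/88960 - 4108/211 = -365355473/18770560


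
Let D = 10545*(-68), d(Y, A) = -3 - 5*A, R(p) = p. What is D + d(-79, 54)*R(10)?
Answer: -719790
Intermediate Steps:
D = -717060
D + d(-79, 54)*R(10) = -717060 + (-3 - 5*54)*10 = -717060 + (-3 - 270)*10 = -717060 - 273*10 = -717060 - 2730 = -719790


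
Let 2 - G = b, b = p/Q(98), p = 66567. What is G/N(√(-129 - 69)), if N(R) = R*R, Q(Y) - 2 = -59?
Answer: -7409/1254 ≈ -5.9083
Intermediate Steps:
Q(Y) = -57 (Q(Y) = 2 - 59 = -57)
N(R) = R²
b = -22189/19 (b = 66567/(-57) = 66567*(-1/57) = -22189/19 ≈ -1167.8)
G = 22227/19 (G = 2 - 1*(-22189/19) = 2 + 22189/19 = 22227/19 ≈ 1169.8)
G/N(√(-129 - 69)) = 22227/(19*((√(-129 - 69))²)) = 22227/(19*((√(-198))²)) = 22227/(19*((3*I*√22)²)) = (22227/19)/(-198) = (22227/19)*(-1/198) = -7409/1254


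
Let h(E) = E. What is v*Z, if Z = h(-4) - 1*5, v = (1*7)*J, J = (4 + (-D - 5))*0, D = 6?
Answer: 0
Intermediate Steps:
J = 0 (J = (4 + (-1*6 - 5))*0 = (4 + (-6 - 5))*0 = (4 - 11)*0 = -7*0 = 0)
v = 0 (v = (1*7)*0 = 7*0 = 0)
Z = -9 (Z = -4 - 1*5 = -4 - 5 = -9)
v*Z = 0*(-9) = 0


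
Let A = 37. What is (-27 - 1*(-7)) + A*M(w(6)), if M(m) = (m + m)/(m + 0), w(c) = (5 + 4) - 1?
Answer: 54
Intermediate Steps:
w(c) = 8 (w(c) = 9 - 1 = 8)
M(m) = 2 (M(m) = (2*m)/m = 2)
(-27 - 1*(-7)) + A*M(w(6)) = (-27 - 1*(-7)) + 37*2 = (-27 + 7) + 74 = -20 + 74 = 54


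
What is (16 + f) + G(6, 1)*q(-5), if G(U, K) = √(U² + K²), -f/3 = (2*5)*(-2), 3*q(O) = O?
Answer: 76 - 5*√37/3 ≈ 65.862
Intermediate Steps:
q(O) = O/3
f = 60 (f = -3*2*5*(-2) = -30*(-2) = -3*(-20) = 60)
G(U, K) = √(K² + U²)
(16 + f) + G(6, 1)*q(-5) = (16 + 60) + √(1² + 6²)*((⅓)*(-5)) = 76 + √(1 + 36)*(-5/3) = 76 + √37*(-5/3) = 76 - 5*√37/3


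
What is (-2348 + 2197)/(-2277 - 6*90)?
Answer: 151/2817 ≈ 0.053603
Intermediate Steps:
(-2348 + 2197)/(-2277 - 6*90) = -151/(-2277 - 540) = -151/(-2817) = -151*(-1/2817) = 151/2817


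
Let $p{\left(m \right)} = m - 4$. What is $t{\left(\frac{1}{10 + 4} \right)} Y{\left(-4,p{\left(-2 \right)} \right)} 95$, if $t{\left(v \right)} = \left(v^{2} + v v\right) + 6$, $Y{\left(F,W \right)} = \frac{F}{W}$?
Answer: $\frac{55955}{147} \approx 380.65$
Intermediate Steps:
$p{\left(m \right)} = -4 + m$ ($p{\left(m \right)} = m - 4 = -4 + m$)
$t{\left(v \right)} = 6 + 2 v^{2}$ ($t{\left(v \right)} = \left(v^{2} + v^{2}\right) + 6 = 2 v^{2} + 6 = 6 + 2 v^{2}$)
$t{\left(\frac{1}{10 + 4} \right)} Y{\left(-4,p{\left(-2 \right)} \right)} 95 = \left(6 + 2 \left(\frac{1}{10 + 4}\right)^{2}\right) \left(- \frac{4}{-4 - 2}\right) 95 = \left(6 + 2 \left(\frac{1}{14}\right)^{2}\right) \left(- \frac{4}{-6}\right) 95 = \left(6 + \frac{2}{196}\right) \left(\left(-4\right) \left(- \frac{1}{6}\right)\right) 95 = \left(6 + 2 \cdot \frac{1}{196}\right) \frac{2}{3} \cdot 95 = \left(6 + \frac{1}{98}\right) \frac{2}{3} \cdot 95 = \frac{589}{98} \cdot \frac{2}{3} \cdot 95 = \frac{589}{147} \cdot 95 = \frac{55955}{147}$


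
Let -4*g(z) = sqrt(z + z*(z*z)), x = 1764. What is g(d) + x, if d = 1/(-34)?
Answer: 1764 - I*sqrt(39338)/4624 ≈ 1764.0 - 0.042893*I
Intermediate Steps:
d = -1/34 ≈ -0.029412
g(z) = -sqrt(z + z**3)/4 (g(z) = -sqrt(z + z*(z*z))/4 = -sqrt(z + z*z**2)/4 = -sqrt(z + z**3)/4)
g(d) + x = -sqrt(-1/34 + (-1/34)**3)/4 + 1764 = -sqrt(-1/34 - 1/39304)/4 + 1764 = -I*sqrt(39338)/4624 + 1764 = 1764 - I*sqrt(39338)/4624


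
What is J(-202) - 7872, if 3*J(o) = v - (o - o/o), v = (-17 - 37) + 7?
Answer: -7820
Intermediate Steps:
v = -47 (v = -54 + 7 = -47)
J(o) = -46/3 - o/3 (J(o) = (-47 - (o - o/o))/3 = (-47 - (o - 1*1))/3 = (-47 - (o - 1))/3 = (-47 - (-1 + o))/3 = (-47 + (1 - o))/3 = (-46 - o)/3 = -46/3 - o/3)
J(-202) - 7872 = (-46/3 - ⅓*(-202)) - 7872 = (-46/3 + 202/3) - 7872 = 52 - 7872 = -7820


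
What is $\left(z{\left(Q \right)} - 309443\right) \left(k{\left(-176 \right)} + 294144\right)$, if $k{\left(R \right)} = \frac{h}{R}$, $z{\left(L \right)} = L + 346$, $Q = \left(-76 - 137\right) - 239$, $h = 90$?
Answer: $- \frac{8012560403223}{88} \approx -9.1052 \cdot 10^{10}$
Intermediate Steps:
$Q = -452$ ($Q = -213 - 239 = -452$)
$z{\left(L \right)} = 346 + L$
$k{\left(R \right)} = \frac{90}{R}$
$\left(z{\left(Q \right)} - 309443\right) \left(k{\left(-176 \right)} + 294144\right) = \left(\left(346 - 452\right) - 309443\right) \left(\frac{90}{-176} + 294144\right) = \left(-106 - 309443\right) \left(90 \left(- \frac{1}{176}\right) + 294144\right) = - 309549 \left(- \frac{45}{88} + 294144\right) = \left(-309549\right) \frac{25884627}{88} = - \frac{8012560403223}{88}$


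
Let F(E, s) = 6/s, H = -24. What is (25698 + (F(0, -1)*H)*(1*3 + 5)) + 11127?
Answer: 37977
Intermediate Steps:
(25698 + (F(0, -1)*H)*(1*3 + 5)) + 11127 = (25698 + ((6/(-1))*(-24))*(1*3 + 5)) + 11127 = (25698 + ((6*(-1))*(-24))*(3 + 5)) + 11127 = (25698 - 6*(-24)*8) + 11127 = (25698 + 144*8) + 11127 = (25698 + 1152) + 11127 = 26850 + 11127 = 37977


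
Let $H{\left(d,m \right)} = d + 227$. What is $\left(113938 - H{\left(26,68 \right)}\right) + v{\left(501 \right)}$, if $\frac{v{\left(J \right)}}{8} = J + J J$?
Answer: $2125701$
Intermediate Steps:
$H{\left(d,m \right)} = 227 + d$
$v{\left(J \right)} = 8 J + 8 J^{2}$ ($v{\left(J \right)} = 8 \left(J + J J\right) = 8 \left(J + J^{2}\right) = 8 J + 8 J^{2}$)
$\left(113938 - H{\left(26,68 \right)}\right) + v{\left(501 \right)} = \left(113938 - \left(227 + 26\right)\right) + 8 \cdot 501 \left(1 + 501\right) = \left(113938 - 253\right) + 8 \cdot 501 \cdot 502 = \left(113938 - 253\right) + 2012016 = 113685 + 2012016 = 2125701$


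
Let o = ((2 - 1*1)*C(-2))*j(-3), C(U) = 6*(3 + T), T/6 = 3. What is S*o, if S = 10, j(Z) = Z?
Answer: -3780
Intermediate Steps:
T = 18 (T = 6*3 = 18)
C(U) = 126 (C(U) = 6*(3 + 18) = 6*21 = 126)
o = -378 (o = ((2 - 1*1)*126)*(-3) = ((2 - 1)*126)*(-3) = (1*126)*(-3) = 126*(-3) = -378)
S*o = 10*(-378) = -3780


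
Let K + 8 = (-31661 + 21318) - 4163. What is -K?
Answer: 14514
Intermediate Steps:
K = -14514 (K = -8 + ((-31661 + 21318) - 4163) = -8 + (-10343 - 4163) = -8 - 14506 = -14514)
-K = -1*(-14514) = 14514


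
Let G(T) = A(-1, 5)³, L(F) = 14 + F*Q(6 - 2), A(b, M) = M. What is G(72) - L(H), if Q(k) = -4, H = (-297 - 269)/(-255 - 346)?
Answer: 68975/601 ≈ 114.77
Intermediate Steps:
H = 566/601 (H = -566/(-601) = -566*(-1/601) = 566/601 ≈ 0.94176)
L(F) = 14 - 4*F (L(F) = 14 + F*(-4) = 14 - 4*F)
G(T) = 125 (G(T) = 5³ = 125)
G(72) - L(H) = 125 - (14 - 4*566/601) = 125 - (14 - 2264/601) = 125 - 1*6150/601 = 125 - 6150/601 = 68975/601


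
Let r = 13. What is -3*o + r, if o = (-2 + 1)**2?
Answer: 10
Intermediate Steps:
o = 1 (o = (-1)**2 = 1)
-3*o + r = -3*1 + 13 = -3 + 13 = 10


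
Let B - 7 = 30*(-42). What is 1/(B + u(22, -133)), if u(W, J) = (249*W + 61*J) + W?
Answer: -1/3866 ≈ -0.00025867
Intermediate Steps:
u(W, J) = 61*J + 250*W (u(W, J) = (61*J + 249*W) + W = 61*J + 250*W)
B = -1253 (B = 7 + 30*(-42) = 7 - 1260 = -1253)
1/(B + u(22, -133)) = 1/(-1253 + (61*(-133) + 250*22)) = 1/(-1253 + (-8113 + 5500)) = 1/(-1253 - 2613) = 1/(-3866) = -1/3866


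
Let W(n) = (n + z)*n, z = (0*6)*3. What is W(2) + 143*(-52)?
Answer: -7432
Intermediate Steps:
z = 0 (z = 0*3 = 0)
W(n) = n² (W(n) = (n + 0)*n = n*n = n²)
W(2) + 143*(-52) = 2² + 143*(-52) = 4 - 7436 = -7432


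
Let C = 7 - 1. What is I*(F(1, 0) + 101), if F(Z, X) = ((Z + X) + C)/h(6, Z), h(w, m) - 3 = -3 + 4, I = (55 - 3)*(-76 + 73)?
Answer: -16029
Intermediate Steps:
I = -156 (I = 52*(-3) = -156)
C = 6
h(w, m) = 4 (h(w, m) = 3 + (-3 + 4) = 3 + 1 = 4)
F(Z, X) = 3/2 + X/4 + Z/4 (F(Z, X) = ((Z + X) + 6)/4 = ((X + Z) + 6)*(¼) = (6 + X + Z)*(¼) = 3/2 + X/4 + Z/4)
I*(F(1, 0) + 101) = -156*((3/2 + (¼)*0 + (¼)*1) + 101) = -156*((3/2 + 0 + ¼) + 101) = -156*(7/4 + 101) = -156*411/4 = -16029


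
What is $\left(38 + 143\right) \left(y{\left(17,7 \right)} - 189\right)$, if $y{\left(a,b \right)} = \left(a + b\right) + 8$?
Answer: $-28417$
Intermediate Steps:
$y{\left(a,b \right)} = 8 + a + b$
$\left(38 + 143\right) \left(y{\left(17,7 \right)} - 189\right) = \left(38 + 143\right) \left(\left(8 + 17 + 7\right) - 189\right) = 181 \left(32 - 189\right) = 181 \left(-157\right) = -28417$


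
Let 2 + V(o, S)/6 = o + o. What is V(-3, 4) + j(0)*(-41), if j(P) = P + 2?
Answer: -130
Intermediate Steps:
V(o, S) = -12 + 12*o (V(o, S) = -12 + 6*(o + o) = -12 + 6*(2*o) = -12 + 12*o)
j(P) = 2 + P
V(-3, 4) + j(0)*(-41) = (-12 + 12*(-3)) + (2 + 0)*(-41) = (-12 - 36) + 2*(-41) = -48 - 82 = -130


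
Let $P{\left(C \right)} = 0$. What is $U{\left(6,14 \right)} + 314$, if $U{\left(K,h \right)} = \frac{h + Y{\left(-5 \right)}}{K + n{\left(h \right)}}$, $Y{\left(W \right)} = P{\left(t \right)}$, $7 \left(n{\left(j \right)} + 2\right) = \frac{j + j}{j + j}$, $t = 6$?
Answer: $\frac{9204}{29} \approx 317.38$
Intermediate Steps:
$n{\left(j \right)} = - \frac{13}{7}$ ($n{\left(j \right)} = -2 + \frac{\left(j + j\right) \frac{1}{j + j}}{7} = -2 + \frac{2 j \frac{1}{2 j}}{7} = -2 + \frac{1}{7} \cdot 1 = -2 + \frac{1}{7} = - \frac{13}{7}$)
$Y{\left(W \right)} = 0$
$U{\left(K,h \right)} = \frac{h}{- \frac{13}{7} + K}$ ($U{\left(K,h \right)} = \frac{h + 0}{K - \frac{13}{7}} = \frac{h}{- \frac{13}{7} + K}$)
$U{\left(6,14 \right)} + 314 = 7 \cdot 14 \frac{1}{-13 + 7 \cdot 6} + 314 = 7 \cdot 14 \frac{1}{-13 + 42} + 314 = 7 \cdot 14 \cdot \frac{1}{29} + 314 = \frac{98}{29} + 314 = \frac{9204}{29}$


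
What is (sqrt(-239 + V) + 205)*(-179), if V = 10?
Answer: -36695 - 179*I*sqrt(229) ≈ -36695.0 - 2708.8*I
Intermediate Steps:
(sqrt(-239 + V) + 205)*(-179) = (sqrt(-239 + 10) + 205)*(-179) = (sqrt(-229) + 205)*(-179) = (I*sqrt(229) + 205)*(-179) = (205 + I*sqrt(229))*(-179) = -36695 - 179*I*sqrt(229)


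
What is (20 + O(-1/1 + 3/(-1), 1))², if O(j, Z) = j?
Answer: 256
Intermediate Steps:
(20 + O(-1/1 + 3/(-1), 1))² = (20 + (-1/1 + 3/(-1)))² = (20 + (-1*1 + 3*(-1)))² = (20 + (-1 - 3))² = (20 - 4)² = 16² = 256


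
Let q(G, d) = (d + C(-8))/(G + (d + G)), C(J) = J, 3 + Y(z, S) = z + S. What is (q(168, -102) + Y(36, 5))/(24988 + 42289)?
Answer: 4391/7871409 ≈ 0.00055784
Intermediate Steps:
Y(z, S) = -3 + S + z (Y(z, S) = -3 + (z + S) = -3 + (S + z) = -3 + S + z)
q(G, d) = (-8 + d)/(d + 2*G) (q(G, d) = (d - 8)/(G + (d + G)) = (-8 + d)/(G + (G + d)) = (-8 + d)/(d + 2*G))
(q(168, -102) + Y(36, 5))/(24988 + 42289) = ((-8 - 102)/(-102 + 2*168) + (-3 + 5 + 36))/(24988 + 42289) = (-110/(-102 + 336) + 38)/67277 = (-110/234 + 38)*(1/67277) = ((1/234)*(-110) + 38)*(1/67277) = (-55/117 + 38)*(1/67277) = (4391/117)*(1/67277) = 4391/7871409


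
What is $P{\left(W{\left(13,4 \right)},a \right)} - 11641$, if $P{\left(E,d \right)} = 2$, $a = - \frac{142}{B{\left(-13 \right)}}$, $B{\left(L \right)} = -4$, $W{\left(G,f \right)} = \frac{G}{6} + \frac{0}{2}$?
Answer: $-11639$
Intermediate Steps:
$W{\left(G,f \right)} = \frac{G}{6}$ ($W{\left(G,f \right)} = G \frac{1}{6} + 0 \cdot \frac{1}{2} = \frac{G}{6} + 0 = \frac{G}{6}$)
$a = \frac{71}{2}$ ($a = - \frac{142}{-4} = \left(-142\right) \left(- \frac{1}{4}\right) = \frac{71}{2} \approx 35.5$)
$P{\left(W{\left(13,4 \right)},a \right)} - 11641 = 2 - 11641 = -11639$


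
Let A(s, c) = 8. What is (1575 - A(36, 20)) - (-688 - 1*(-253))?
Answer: 2002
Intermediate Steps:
(1575 - A(36, 20)) - (-688 - 1*(-253)) = (1575 - 1*8) - (-688 - 1*(-253)) = (1575 - 8) - (-688 + 253) = 1567 - 1*(-435) = 1567 + 435 = 2002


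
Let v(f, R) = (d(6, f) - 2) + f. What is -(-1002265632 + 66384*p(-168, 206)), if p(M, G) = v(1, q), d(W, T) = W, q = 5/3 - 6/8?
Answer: 1001933712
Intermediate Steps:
q = 11/12 (q = 5*(⅓) - 6*⅛ = 5/3 - ¾ = 11/12 ≈ 0.91667)
v(f, R) = 4 + f (v(f, R) = (6 - 2) + f = 4 + f)
p(M, G) = 5 (p(M, G) = 4 + 1 = 5)
-(-1002265632 + 66384*p(-168, 206)) = -66384/(1/(5 - 15098)) = -66384/(1/(-15093)) = -66384/(-1/15093) = -66384*(-15093) = 1001933712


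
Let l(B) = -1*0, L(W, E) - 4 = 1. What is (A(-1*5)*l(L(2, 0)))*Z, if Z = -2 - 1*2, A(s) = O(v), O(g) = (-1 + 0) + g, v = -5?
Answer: 0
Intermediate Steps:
O(g) = -1 + g
L(W, E) = 5 (L(W, E) = 4 + 1 = 5)
A(s) = -6 (A(s) = -1 - 5 = -6)
l(B) = 0
Z = -4 (Z = -2 - 2 = -4)
(A(-1*5)*l(L(2, 0)))*Z = -6*0*(-4) = 0*(-4) = 0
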